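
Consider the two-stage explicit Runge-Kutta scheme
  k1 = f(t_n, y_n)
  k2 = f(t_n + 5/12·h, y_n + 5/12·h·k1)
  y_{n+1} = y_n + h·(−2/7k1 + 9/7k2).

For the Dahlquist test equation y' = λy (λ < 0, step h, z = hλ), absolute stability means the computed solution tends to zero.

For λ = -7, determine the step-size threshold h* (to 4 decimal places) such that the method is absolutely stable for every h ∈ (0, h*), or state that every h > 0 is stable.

With y'=λy (z=hλ):
  k1=λy_n ⇒ h·k1=z·y_n;  k2=λ(1+5/12z)y_n ⇒ h·k2=z(1+5/12z)y_n
  y_{n+1}/y_n = 1 − 2/7z + 9/7z(1+5/12z) = 1 + z + 15/28z²
  ⇒ R(z) = 1 + z + 15/28z².

Need |R(x)|<1, x<0.
x=-0.88: |R|=0.5349
R=1: x+15/28x²=0 ⇒ x=−28/15=-1.8667; min R=1−1/(4·15/28)=0.5333>−1
Confirm numerically:
  x=-1.844: |R|=0.97761 <1
  x=-1.546: |R|=0.73442 <1
  x=-1.243: |R|=0.58470 <1
  x=-2.023: |R|=1.16943 >1
  x=-1.940: |R|=1.07621 >1
Stable set (-1.8667, 0).

(-1.8667,0); λ=-7 ⇒ h* = (28/15)/7 = 0.2667.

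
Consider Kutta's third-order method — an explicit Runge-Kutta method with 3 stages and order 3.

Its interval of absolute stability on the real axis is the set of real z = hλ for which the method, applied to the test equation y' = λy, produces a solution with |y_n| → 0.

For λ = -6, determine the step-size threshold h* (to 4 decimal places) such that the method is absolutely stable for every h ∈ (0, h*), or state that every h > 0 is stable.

Test eqn y'=λy, z=hλ:
  order 3, 3-stage ⇒ R(z)=1+z+z^2/2+z^3/6
  (e.g. R(-1.42)=0.11099, |R|=0.11099)

Find x<0 with |R(x)|<1.
x=-1.42: |R|=0.1110
|R(-1.73)|=0.0965 |R(-1.28)|=0.1897 |R(-1.2)|=0.2320
Bisect:
  x_lo=-2.8789 |R|=1.7115  x_hi=-0.1216 |R|=0.8855
  mid=-1.50025 |R|=0.06234 →hi
  mid=-2.18956 |R|=0.54199 →hi
  mid=-2.53421 |R|=1.03564 →lo
  mid=-2.36188 |R|=0.76860 →hi
  mid=-2.44805 |R|=0.89674 →hi
  mid=-2.49113 |R|=0.96481 →hi
  mid=-2.51267 |R|=0.99988 →hi
  ...
  [-2.51284,-2.51267] ⇒ x*=-2.5127
Stable set (-2.5127, 0).

(-2.5127,0); λ=-6 ⇒ h* = 0.4188.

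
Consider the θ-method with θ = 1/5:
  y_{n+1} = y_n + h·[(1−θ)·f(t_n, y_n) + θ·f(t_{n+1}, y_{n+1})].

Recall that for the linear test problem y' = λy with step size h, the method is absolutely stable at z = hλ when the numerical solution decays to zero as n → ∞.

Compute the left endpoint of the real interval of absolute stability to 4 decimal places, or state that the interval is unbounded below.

z* = -3.3333.

Test eqn y'=λy, z=hλ:
  y_{n+1} = y_n + z·[4/5·y_n + 1/5·y_{n+1}] ⇒ (1 − 1/5z)y_{n+1} = (1 + 4/5z)y_n
  R(z) = (1 + 4/5z)/(1 − 1/5z).

Need |R(x)|<1, x<0.
x=-0.33: |R|=0.6904
R=−1: 1+4/5x = −1+1/5x ⇒ -3/5x=2 ⇒ x=2/(-3/5)=-3.3333
Confirm numerically:
  x=-2.981: |R|=0.86756 <1
  x=-2.906: |R|=0.83784 <1
  x=-1.527: |R|=0.16976 <1
  x=-3.613: |R|=1.09741 >1
  x=-3.463: |R|=1.04596 >1
  x=-3.396: |R|=1.02239 >1
Interval (-3.3333, 0).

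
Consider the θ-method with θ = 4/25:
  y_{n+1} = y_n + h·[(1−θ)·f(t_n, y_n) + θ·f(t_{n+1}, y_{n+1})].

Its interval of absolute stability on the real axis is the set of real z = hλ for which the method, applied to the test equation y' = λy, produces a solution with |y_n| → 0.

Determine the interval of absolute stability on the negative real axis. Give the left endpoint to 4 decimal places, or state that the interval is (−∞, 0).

On y'=λy, z=hλ:
  y_{n+1} = y_n + z·[21/25·y_n + 4/25·y_{n+1}] ⇒ (1 − 4/25z)y_{n+1} = (1 + 21/25z)y_n
  R(z) = (1 + 21/25z)/(1 − 4/25z).

Need |R(x)|<1, x<0.
x=-0.33: |R|=0.6866
R=−1: 1+21/25x = −1+4/25x ⇒ -17/25x=2 ⇒ x=2/(-17/25)=-2.9412
Confirm numerically:
  x=-2.846: |R|=0.95553 <1
  x=-2.619: |R|=0.84561 <1
  x=-2.572: |R|=0.82215 <1
  x=-1.871: |R|=0.43994 <1
  x=-3.491: |R|=1.23989 >1
  x=-3.293: |R|=1.15669 >1
  x=-3.276: |R|=1.14938 >1
So |R|<1 on (-2.9412, 0).

(-2.9412, 0).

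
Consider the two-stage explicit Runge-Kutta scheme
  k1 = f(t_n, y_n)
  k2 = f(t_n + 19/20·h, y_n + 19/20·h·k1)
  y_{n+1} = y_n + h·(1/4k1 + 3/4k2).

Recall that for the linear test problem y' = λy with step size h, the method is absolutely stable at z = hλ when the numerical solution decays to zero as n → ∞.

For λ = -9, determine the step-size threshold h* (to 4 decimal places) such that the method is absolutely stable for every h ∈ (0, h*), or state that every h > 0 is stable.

With y'=λy (z=hλ):
  k1=λy_n ⇒ h·k1=z·y_n;  k2=λ(1+19/20z)y_n ⇒ h·k2=z(1+19/20z)y_n
  y_{n+1}/y_n = 1 + 1/4z + 3/4z(1+19/20z) = 1 + z + 57/80z²
  R(z) = 1 + z + 57/80z².

Need |R(x)|<1, x<0.
x=-1.71: |R|=1.3734
R=1: x+57/80x²=0 ⇒ x=−80/57=-1.4035; min R=1−1/(4·57/80)=0.6491>−1
Confirm numerically:
  x=-0.786: |R|=0.65418 <1
  x=-0.752: |R|=0.65092 <1
  x=-0.716: |R|=0.64927 <1
  x=-0.646: |R|=0.65134 <1
  x=-1.620: |R|=1.24989 >1
  x=-1.459: |R|=1.05769 >1
Interval (-1.4035, 0).

(-1.4035,0); λ=-9 ⇒ h* = (80/57)/9 = 0.1559.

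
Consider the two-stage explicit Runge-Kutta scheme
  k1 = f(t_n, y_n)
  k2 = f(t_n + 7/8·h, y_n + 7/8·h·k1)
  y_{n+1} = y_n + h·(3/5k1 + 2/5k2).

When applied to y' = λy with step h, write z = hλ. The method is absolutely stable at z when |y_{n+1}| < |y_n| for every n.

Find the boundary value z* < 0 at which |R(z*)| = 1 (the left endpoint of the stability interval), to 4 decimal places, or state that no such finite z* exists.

left endpoint -2.8571.

On y'=λy, z=hλ:
  k1=λy_n ⇒ h·k1=z·y_n;  k2=λ(1+7/8z)y_n ⇒ h·k2=z(1+7/8z)y_n
  y_{n+1}/y_n = 1 + 3/5z + 2/5z(1+7/8z) = 1 + z + 7/20z²
  so R(z) = 1 + z + 7/20z².

Solve |R(x)|<1 on ℝ⁻.
x=-0.42: |R|=0.6417
R=1: x+7/20x²=0 ⇒ x=−20/7=-2.8571; min R=1−1/(4·7/20)=0.2857>−1
Confirm numerically:
  x=-2.138: |R|=0.46187 <1
  x=-2.135: |R|=0.46038 <1
  x=-1.887: |R|=0.35927 <1
  x=-1.195: |R|=0.30481 <1
  x=-3.381: |R|=1.61991 >1
  x=-3.271: |R|=1.47380 >1
Stable set (-2.8571, 0).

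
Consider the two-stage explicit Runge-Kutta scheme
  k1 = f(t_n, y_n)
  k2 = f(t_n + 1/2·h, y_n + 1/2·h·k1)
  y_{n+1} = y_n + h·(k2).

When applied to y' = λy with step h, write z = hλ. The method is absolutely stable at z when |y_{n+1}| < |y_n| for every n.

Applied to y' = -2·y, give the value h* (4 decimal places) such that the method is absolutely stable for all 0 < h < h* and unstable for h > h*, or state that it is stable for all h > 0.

(-2.0000,0); λ=-2 ⇒ h* = (2)/2 = 1.0000.

Set f=λy, z=hλ:
  k1=λy_n ⇒ h·k1=z·y_n;  k2=λ(1+1/2z)y_n ⇒ h·k2=z(1+1/2z)y_n
  y_{n+1}/y_n = 1 + z(1+1/2z) = 1 + z + 1/2z²
  so R(z) = 1 + z + 1/2z².

Boundary: |R(x)|=1, x<0.
x=-1.65: |R|=0.7112
R=1: x+1/2x²=0 ⇒ x=−2=-2.0000; min R=1−1/(4·1/2)=0.5000>−1
Confirm numerically:
  x=-1.915: |R|=0.91861 <1
  x=-1.461: |R|=0.60626 <1
  x=-1.050: |R|=0.50125 <1
  x=-1.031: |R|=0.50048 <1
  x=-2.411: |R|=1.49546 >1
  x=-2.240: |R|=1.26880 >1
Stable set (-2.0000, 0).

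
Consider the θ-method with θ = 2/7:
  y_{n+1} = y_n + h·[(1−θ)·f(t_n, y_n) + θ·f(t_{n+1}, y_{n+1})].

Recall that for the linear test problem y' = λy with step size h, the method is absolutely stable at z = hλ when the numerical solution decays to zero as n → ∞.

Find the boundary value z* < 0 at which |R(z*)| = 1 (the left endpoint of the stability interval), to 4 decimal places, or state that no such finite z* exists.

Test eqn y'=λy, z=hλ:
  y_{n+1} = y_n + z·[5/7·y_n + 2/7·y_{n+1}] ⇒ (1 − 2/7z)y_{n+1} = (1 + 5/7z)y_n
  so R(z) = (1 + 5/7z)/(1 − 2/7z).

Need |R(x)|<1, x<0.
x=-0.34: |R|=0.6901
R=−1: 1+5/7x = −1+2/7x ⇒ -3/7x=2 ⇒ x=2/(-3/7)=-4.6667
Confirm numerically:
  x=-4.325: |R|=0.93450 <1
  x=-2.998: |R|=0.61480 <1
  x=-2.844: |R|=0.56904 <1
  x=-2.713: |R|=0.52833 <1
  x=-5.120: |R|=1.07889 >1
  x=-5.021: |R|=1.06238 >1
  x=-5.007: |R|=1.06001 >1
Interval (-4.6667, 0).

z* = -4.6667.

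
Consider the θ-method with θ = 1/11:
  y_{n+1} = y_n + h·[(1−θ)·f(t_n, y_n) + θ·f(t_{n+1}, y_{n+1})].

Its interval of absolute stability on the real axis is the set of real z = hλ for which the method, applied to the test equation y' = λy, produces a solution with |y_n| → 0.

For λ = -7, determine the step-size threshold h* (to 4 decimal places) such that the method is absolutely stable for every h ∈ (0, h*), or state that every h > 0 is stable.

(-2.4444,0); λ=-7 ⇒ h* = (22/9)/7 = 0.3492.

On y'=λy, z=hλ:
  y_{n+1} = y_n + z·[10/11·y_n + 1/11·y_{n+1}] ⇒ (1 − 1/11z)y_{n+1} = (1 + 10/11z)y_n
  Hence R(z) = (1 + 10/11z)/(1 − 1/11z).

Solve |R(x)|<1 on ℝ⁻.
x=-0.87: |R|=0.1938
R=−1: 1+10/11x = −1+1/11x ⇒ -9/11x=2 ⇒ x=2/(-9/11)=-2.4444
Confirm numerically:
  x=-1.498: |R|=0.31845 <1
  x=-1.229: |R|=0.10549 <1
  x=-1.111: |R|=0.00908 <1
  x=-1.036: |R|=0.05317 <1
  x=-3.016: |R|=1.36701 >1
  x=-2.959: |R|=1.33176 >1
Stable set (-2.4444, 0).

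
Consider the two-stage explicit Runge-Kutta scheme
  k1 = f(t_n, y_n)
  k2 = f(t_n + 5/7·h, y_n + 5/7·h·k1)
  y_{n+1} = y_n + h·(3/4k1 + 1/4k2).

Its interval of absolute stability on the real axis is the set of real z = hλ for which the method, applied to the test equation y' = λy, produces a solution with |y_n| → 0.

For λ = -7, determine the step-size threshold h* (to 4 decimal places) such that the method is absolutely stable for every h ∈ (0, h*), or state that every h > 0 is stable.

(-5.6000,0); λ=-7 ⇒ h* = (28/5)/7 = 0.8000.

With y'=λy (z=hλ):
  k1=λy_n ⇒ h·k1=z·y_n;  k2=λ(1+5/7z)y_n ⇒ h·k2=z(1+5/7z)y_n
  y_{n+1}/y_n = 1 + 3/4z + 1/4z(1+5/7z) = 1 + z + 5/28z²
  so R(z) = 1 + z + 5/28z².

Find x<0 with |R(x)|<1.
x=-0.83: |R|=0.2930
R=1: x+5/28x²=0 ⇒ x=−28/5=-5.6000; min R=1−1/(4·5/28)=-0.4000>−1
Confirm numerically:
  x=-5.401: |R|=0.80807 <1
  x=-5.032: |R|=0.48961 <1
  x=-2.988: |R|=0.39369 <1
  x=-6.106: |R|=1.55172 >1
  x=-5.744: |R|=1.14770 >1
Stable set (-5.6000, 0).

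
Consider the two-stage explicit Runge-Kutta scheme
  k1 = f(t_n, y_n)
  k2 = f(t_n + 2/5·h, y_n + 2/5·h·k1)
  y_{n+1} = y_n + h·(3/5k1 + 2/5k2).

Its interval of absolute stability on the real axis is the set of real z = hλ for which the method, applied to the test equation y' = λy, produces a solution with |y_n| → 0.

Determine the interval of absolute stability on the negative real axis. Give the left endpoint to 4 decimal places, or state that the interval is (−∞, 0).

(-6.2500, 0).

With y'=λy (z=hλ):
  k1=λy_n ⇒ h·k1=z·y_n;  k2=λ(1+2/5z)y_n ⇒ h·k2=z(1+2/5z)y_n
  y_{n+1}/y_n = 1 + 3/5z + 2/5z(1+2/5z) = 1 + z + 4/25z²
  ⇒ R(z) = 1 + z + 4/25z².

Solve |R(x)|<1 on ℝ⁻.
x=-0.37: |R|=0.6519
R=1: x+4/25x²=0 ⇒ x=−25/4=-6.2500; min R=1−1/(4·4/25)=-0.5625>−1
Confirm numerically:
  x=-5.938: |R|=0.70358 <1
  x=-5.095: |R|=0.05844 <1
  x=-4.813: |R|=0.10660 <1
  x=-6.774: |R|=1.56793 >1
  x=-6.734: |R|=1.52148 >1
  x=-6.378: |R|=1.13062 >1
Stable set (-6.2500, 0).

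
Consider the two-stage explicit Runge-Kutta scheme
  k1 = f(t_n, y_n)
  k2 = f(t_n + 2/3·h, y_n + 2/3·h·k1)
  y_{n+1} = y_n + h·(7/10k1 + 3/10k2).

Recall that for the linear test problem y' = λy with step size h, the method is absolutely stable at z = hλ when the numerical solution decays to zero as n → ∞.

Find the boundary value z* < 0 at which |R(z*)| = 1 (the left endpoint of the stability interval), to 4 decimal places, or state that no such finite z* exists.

z* = -5.0000.

Set f=λy, z=hλ:
  k1=λy_n ⇒ h·k1=z·y_n;  k2=λ(1+2/3z)y_n ⇒ h·k2=z(1+2/3z)y_n
  y_{n+1}/y_n = 1 + 7/10z + 3/10z(1+2/3z) = 1 + z + 1/5z²
  R(z) = 1 + z + 1/5z².

Need |R(x)|<1, x<0.
x=-1.28: |R|=0.0477
R=1: x+1/5x²=0 ⇒ x=−5=-5.0000; min R=1−1/(4·1/5)=-0.2500>−1
Confirm numerically:
  x=-3.718: |R|=0.04670 <1
  x=-3.640: |R|=0.00992 <1
  x=-3.004: |R|=0.19920 <1
  x=-2.141: |R|=0.22422 <1
  x=-5.565: |R|=1.62885 >1
  x=-5.465: |R|=1.50824 >1
  x=-5.286: |R|=1.30236 >1
Interval (-5.0000, 0).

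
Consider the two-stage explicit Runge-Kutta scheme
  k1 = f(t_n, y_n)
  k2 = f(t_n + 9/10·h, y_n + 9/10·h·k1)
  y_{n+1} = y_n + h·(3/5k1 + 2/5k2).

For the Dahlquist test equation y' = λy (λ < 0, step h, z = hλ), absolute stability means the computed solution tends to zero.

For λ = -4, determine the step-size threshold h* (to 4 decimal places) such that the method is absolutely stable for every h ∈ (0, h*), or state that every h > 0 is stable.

(-2.7778,0); λ=-4 ⇒ h* = (25/9)/4 = 0.6944.

On y'=λy, z=hλ:
  k1=λy_n ⇒ h·k1=z·y_n;  k2=λ(1+9/10z)y_n ⇒ h·k2=z(1+9/10z)y_n
  y_{n+1}/y_n = 1 + 3/5z + 2/5z(1+9/10z) = 1 + z + 9/25z²
  ⇒ R(z) = 1 + z + 9/25z².

Boundary: |R(x)|=1, x<0.
x=-0.85: |R|=0.4101
R=1: x+9/25x²=0 ⇒ x=−25/9=-2.7778; min R=1−1/(4·9/25)=0.3056>−1
Confirm numerically:
  x=-2.750: |R|=0.97250 <1
  x=-2.487: |R|=0.73966 <1
  x=-2.266: |R|=0.58251 <1
  x=-3.364: |R|=1.70994 >1
  x=-3.333: |R|=1.66620 >1
Stable set (-2.7778, 0).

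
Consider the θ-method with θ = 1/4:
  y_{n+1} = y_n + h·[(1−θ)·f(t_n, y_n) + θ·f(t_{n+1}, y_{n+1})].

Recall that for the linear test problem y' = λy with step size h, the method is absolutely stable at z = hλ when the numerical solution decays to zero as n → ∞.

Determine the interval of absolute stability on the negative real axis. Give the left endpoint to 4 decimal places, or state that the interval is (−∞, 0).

On y'=λy, z=hλ:
  y_{n+1} = y_n + z·[3/4·y_n + 1/4·y_{n+1}] ⇒ (1 − 1/4z)y_{n+1} = (1 + 3/4z)y_n
  Hence R(z) = (1 + 3/4z)/(1 − 1/4z).

Need |R(x)|<1, x<0.
x=-1.58: |R|=0.1326
R=−1: 1+3/4x = −1+1/4x ⇒ -1/2x=2 ⇒ x=2/(-1/2)=-4.0000
Confirm numerically:
  x=-3.417: |R|=0.84279 <1
  x=-3.240: |R|=0.79006 <1
  x=-2.205: |R|=0.42143 <1
  x=-4.450: |R|=1.10651 >1
  x=-4.310: |R|=1.07461 >1
So |R|<1 on (-4.0000, 0).

z∈(-4.0000,0).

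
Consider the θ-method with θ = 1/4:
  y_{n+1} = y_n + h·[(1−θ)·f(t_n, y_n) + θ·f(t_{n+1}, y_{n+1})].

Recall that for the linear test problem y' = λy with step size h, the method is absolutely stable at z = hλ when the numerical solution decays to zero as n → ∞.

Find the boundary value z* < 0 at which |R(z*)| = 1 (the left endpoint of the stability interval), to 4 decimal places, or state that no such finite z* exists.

Set f=λy, z=hλ:
  y_{n+1} = y_n + z·[3/4·y_n + 1/4·y_{n+1}] ⇒ (1 − 1/4z)y_{n+1} = (1 + 3/4z)y_n
  so R(z) = (1 + 3/4z)/(1 − 1/4z).

Find x<0 with |R(x)|<1.
x=-0.32: |R|=0.7037
R=−1: 1+3/4x = −1+1/4x ⇒ -1/2x=2 ⇒ x=2/(-1/2)=-4.0000
Confirm numerically:
  x=-3.844: |R|=0.96022 <1
  x=-3.429: |R|=0.84628 <1
  x=-3.051: |R|=0.73082 <1
  x=-2.042: |R|=0.35187 <1
  x=-4.573: |R|=1.13368 >1
  x=-4.178: |R|=1.04353 >1
Stable set (-4.0000, 0).

left endpoint -4.0000.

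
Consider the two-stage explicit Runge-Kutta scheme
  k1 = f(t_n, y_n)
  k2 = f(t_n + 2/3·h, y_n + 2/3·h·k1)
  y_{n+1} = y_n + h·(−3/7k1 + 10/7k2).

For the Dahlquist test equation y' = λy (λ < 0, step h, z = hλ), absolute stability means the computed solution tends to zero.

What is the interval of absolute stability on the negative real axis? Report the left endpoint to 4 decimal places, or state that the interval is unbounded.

(-1.0500, 0).

Test eqn y'=λy, z=hλ:
  k1=λy_n ⇒ h·k1=z·y_n;  k2=λ(1+2/3z)y_n ⇒ h·k2=z(1+2/3z)y_n
  y_{n+1}/y_n = 1 − 3/7z + 10/7z(1+2/3z) = 1 + z + 20/21z²
  so R(z) = 1 + z + 20/21z².

Solve |R(x)|<1 on ℝ⁻.
x=-0.42: |R|=0.7480
R=1: x+20/21x²=0 ⇒ x=−21/20=-1.0500; min R=1−1/(4·20/21)=0.7375>−1
Confirm numerically:
  x=-0.787: |R|=0.80288 <1
  x=-0.668: |R|=0.75698 <1
  x=-0.527: |R|=0.73750 <1
  x=-1.603: |R|=1.84425 >1
  x=-1.208: |R|=1.18178 >1
  x=-1.153: |R|=1.11310 >1
Stable set (-1.0500, 0).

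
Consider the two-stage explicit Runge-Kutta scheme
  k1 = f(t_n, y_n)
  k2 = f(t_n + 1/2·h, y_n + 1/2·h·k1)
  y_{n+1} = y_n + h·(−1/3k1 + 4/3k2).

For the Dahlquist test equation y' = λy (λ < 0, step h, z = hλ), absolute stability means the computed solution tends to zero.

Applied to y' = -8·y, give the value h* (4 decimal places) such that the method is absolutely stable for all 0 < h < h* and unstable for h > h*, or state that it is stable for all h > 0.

Test eqn y'=λy, z=hλ:
  k1=λy_n ⇒ h·k1=z·y_n;  k2=λ(1+1/2z)y_n ⇒ h·k2=z(1+1/2z)y_n
  y_{n+1}/y_n = 1 − 1/3z + 4/3z(1+1/2z) = 1 + z + 2/3z²
  R(z) = 1 + z + 2/3z².

Need |R(x)|<1, x<0.
x=-1.39: |R|=0.8981
R=1: x+2/3x²=0 ⇒ x=−3/2=-1.5000; min R=1−1/(4·2/3)=0.6250>−1
Confirm numerically:
  x=-0.935: |R|=0.64782 <1
  x=-0.852: |R|=0.63194 <1
  x=-0.796: |R|=0.62641 <1
  x=-2.090: |R|=1.82207 >1
  x=-1.734: |R|=1.27050 >1
Stable set (-1.5000, 0).

(-1.5000,0); λ=-8 ⇒ h* = (3/2)/8 = 0.1875.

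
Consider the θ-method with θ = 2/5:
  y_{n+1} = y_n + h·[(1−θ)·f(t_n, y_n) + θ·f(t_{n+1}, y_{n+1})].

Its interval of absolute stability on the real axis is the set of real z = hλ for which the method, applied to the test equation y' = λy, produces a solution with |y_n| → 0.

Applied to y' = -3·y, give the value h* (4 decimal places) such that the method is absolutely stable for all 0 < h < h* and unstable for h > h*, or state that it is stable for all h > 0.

(-10.0000,0); λ=-3 ⇒ h* = (10)/3 = 3.3333.

Test eqn y'=λy, z=hλ:
  y_{n+1} = y_n + z·[3/5·y_n + 2/5·y_{n+1}] ⇒ (1 − 2/5z)y_{n+1} = (1 + 3/5z)y_n
  so R(z) = (1 + 3/5z)/(1 − 2/5z).

Need |R(x)|<1, x<0.
x=-1.02: |R|=0.2756
R=−1: 1+3/5x = −1+2/5x ⇒ -1/5x=2 ⇒ x=2/(-1/5)=-10.0000
Confirm numerically:
  x=-8.593: |R|=0.93658 <1
  x=-5.734: |R|=0.74095 <1
  x=-5.529: |R|=0.72157 <1
  x=-10.441: |R|=1.01704 >1
  x=-10.217: |R|=1.00853 >1
Interval (-10.0000, 0).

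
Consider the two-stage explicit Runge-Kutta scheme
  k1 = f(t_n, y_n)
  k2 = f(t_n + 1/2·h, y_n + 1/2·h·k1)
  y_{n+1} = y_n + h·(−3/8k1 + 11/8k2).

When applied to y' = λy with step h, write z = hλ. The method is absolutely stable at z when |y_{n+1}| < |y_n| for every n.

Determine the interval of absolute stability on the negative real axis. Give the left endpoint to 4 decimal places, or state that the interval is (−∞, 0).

z∈(-1.4545,0).

Set f=λy, z=hλ:
  k1=λy_n ⇒ h·k1=z·y_n;  k2=λ(1+1/2z)y_n ⇒ h·k2=z(1+1/2z)y_n
  y_{n+1}/y_n = 1 − 3/8z + 11/8z(1+1/2z) = 1 + z + 11/16z²
  R(z) = 1 + z + 11/16z².

Need |R(x)|<1, x<0.
x=-0.33: |R|=0.7449
R=1: x+11/16x²=0 ⇒ x=−16/11=-1.4545; min R=1−1/(4·11/16)=0.6364>−1
Confirm numerically:
  x=-1.113: |R|=0.73865 <1
  x=-0.885: |R|=0.65347 <1
  x=-0.722: |R|=0.63638 <1
  x=-0.670: |R|=0.63862 <1
  x=-1.834: |R|=1.47844 >1
  x=-1.633: |R|=1.20035 >1
  x=-1.479: |R|=1.02487 >1
Interval (-1.4545, 0).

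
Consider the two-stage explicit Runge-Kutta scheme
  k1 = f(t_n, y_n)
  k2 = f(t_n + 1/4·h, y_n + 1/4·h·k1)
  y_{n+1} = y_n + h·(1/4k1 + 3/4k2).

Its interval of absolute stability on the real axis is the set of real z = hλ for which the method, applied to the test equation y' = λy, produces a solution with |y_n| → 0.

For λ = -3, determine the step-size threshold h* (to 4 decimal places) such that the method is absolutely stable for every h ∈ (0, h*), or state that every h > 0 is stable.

Test eqn y'=λy, z=hλ:
  k1=λy_n ⇒ h·k1=z·y_n;  k2=λ(1+1/4z)y_n ⇒ h·k2=z(1+1/4z)y_n
  y_{n+1}/y_n = 1 + 1/4z + 3/4z(1+1/4z) = 1 + z + 3/16z²
  Hence R(z) = 1 + z + 3/16z².

Need |R(x)|<1, x<0.
x=-0.95: |R|=0.2192
R=1: x+3/16x²=0 ⇒ x=−16/3=-5.3333; min R=1−1/(4·3/16)=-0.3333>−1
Confirm numerically:
  x=-5.183: |R|=0.85390 <1
  x=-5.176: |R|=0.84731 <1
  x=-4.077: |R|=0.03961 <1
  x=-5.611: |R|=1.29212 >1
  x=-5.570: |R|=1.24717 >1
Interval (-5.3333, 0).

(-5.3333,0); λ=-3 ⇒ h* = (16/3)/3 = 1.7778.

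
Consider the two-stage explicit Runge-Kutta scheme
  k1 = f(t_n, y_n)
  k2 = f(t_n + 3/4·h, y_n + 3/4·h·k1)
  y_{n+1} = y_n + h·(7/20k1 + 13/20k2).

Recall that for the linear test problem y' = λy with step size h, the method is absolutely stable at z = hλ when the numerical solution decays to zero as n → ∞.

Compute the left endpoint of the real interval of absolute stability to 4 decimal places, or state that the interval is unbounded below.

z* = -2.0513.

With y'=λy (z=hλ):
  k1=λy_n ⇒ h·k1=z·y_n;  k2=λ(1+3/4z)y_n ⇒ h·k2=z(1+3/4z)y_n
  y_{n+1}/y_n = 1 + 7/20z + 13/20z(1+3/4z) = 1 + z + 39/80z²
  Hence R(z) = 1 + z + 39/80z².

Boundary: |R(x)|=1, x<0.
x=-0.62: |R|=0.5674
R=1: x+39/80x²=0 ⇒ x=−80/39=-2.0513; min R=1−1/(4·39/80)=0.4872>−1
Confirm numerically:
  x=-1.870: |R|=0.83474 <1
  x=-1.786: |R|=0.76903 <1
  x=-1.404: |R|=0.55697 <1
  x=-1.368: |R|=0.54432 <1
  x=-2.214: |R|=1.17563 >1
  x=-2.094: |R|=1.04361 >1
Interval (-2.0513, 0).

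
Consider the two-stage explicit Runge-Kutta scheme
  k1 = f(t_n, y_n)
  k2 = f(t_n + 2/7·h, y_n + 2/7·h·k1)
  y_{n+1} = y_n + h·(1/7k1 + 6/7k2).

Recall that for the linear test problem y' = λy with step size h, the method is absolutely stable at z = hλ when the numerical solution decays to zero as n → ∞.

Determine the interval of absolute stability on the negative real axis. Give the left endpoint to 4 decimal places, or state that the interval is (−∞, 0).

(-4.0833, 0).

On y'=λy, z=hλ:
  k1=λy_n ⇒ h·k1=z·y_n;  k2=λ(1+2/7z)y_n ⇒ h·k2=z(1+2/7z)y_n
  y_{n+1}/y_n = 1 + 1/7z + 6/7z(1+2/7z) = 1 + z + 12/49z²
  ⇒ R(z) = 1 + z + 12/49z².

Boundary: |R(x)|=1, x<0.
x=-0.65: |R|=0.4535
R=1: x+12/49x²=0 ⇒ x=−49/12=-4.0833; min R=1−1/(4·12/49)=-0.0208>−1
Confirm numerically:
  x=-3.831: |R|=0.76326 <1
  x=-1.995: |R|=0.02030 <1
  x=-1.746: |R|=0.00058 <1
  x=-4.672: |R|=1.67353 >1
  x=-4.296: |R|=1.22374 >1
  x=-4.234: |R|=1.15623 >1
Interval (-4.0833, 0).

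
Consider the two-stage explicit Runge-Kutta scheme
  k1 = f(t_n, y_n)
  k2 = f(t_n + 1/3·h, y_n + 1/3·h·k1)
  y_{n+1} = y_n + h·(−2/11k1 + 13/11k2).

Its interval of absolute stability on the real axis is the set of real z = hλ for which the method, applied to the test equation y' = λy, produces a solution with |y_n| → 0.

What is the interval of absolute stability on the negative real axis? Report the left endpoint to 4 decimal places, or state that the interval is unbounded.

z∈(-2.5385,0).

Test eqn y'=λy, z=hλ:
  k1=λy_n ⇒ h·k1=z·y_n;  k2=λ(1+1/3z)y_n ⇒ h·k2=z(1+1/3z)y_n
  y_{n+1}/y_n = 1 − 2/11z + 13/11z(1+1/3z) = 1 + z + 13/33z²
  Hence R(z) = 1 + z + 13/33z².

Find x<0 with |R(x)|<1.
x=-1.43: |R|=0.3756
R=1: x+13/33x²=0 ⇒ x=−33/13=-2.5385; min R=1−1/(4·13/33)=0.3654>−1
Confirm numerically:
  x=-1.407: |R|=0.37286 <1
  x=-1.212: |R|=0.36667 <1
  x=-1.101: |R|=0.37653 <1
  x=-2.947: |R|=1.47429 >1
  x=-2.758: |R|=1.23853 >1
Interval (-2.5385, 0).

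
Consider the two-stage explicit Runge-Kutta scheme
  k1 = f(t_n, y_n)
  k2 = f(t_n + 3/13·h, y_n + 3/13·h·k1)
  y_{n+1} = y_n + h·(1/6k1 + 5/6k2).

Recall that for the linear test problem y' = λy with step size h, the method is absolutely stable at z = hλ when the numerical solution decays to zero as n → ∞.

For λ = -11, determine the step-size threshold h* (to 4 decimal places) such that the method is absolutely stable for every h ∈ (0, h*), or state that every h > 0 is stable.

(-5.2000,0); λ=-11 ⇒ h* = (26/5)/11 = 0.4727.

Set f=λy, z=hλ:
  k1=λy_n ⇒ h·k1=z·y_n;  k2=λ(1+3/13z)y_n ⇒ h·k2=z(1+3/13z)y_n
  y_{n+1}/y_n = 1 + 1/6z + 5/6z(1+3/13z) = 1 + z + 5/26z²
  R(z) = 1 + z + 5/26z².

Boundary: |R(x)|=1, x<0.
x=-0.77: |R|=0.3440
R=1: x+5/26x²=0 ⇒ x=−26/5=-5.2000; min R=1−1/(4·5/26)=-0.3000>−1
Confirm numerically:
  x=-5.107: |R|=0.90866 <1
  x=-4.306: |R|=0.25970 <1
  x=-2.747: |R|=0.29584 <1
  x=-5.592: |R|=1.42155 >1
  x=-5.309: |R|=1.11128 >1
So |R|<1 on (-5.2000, 0).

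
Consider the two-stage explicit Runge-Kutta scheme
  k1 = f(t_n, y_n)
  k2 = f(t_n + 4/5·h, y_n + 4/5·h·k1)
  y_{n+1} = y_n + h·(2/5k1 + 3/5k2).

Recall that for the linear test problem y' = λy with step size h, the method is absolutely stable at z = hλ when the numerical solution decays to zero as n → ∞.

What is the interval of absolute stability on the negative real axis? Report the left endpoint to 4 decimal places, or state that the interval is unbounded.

(-2.0833, 0).

Set f=λy, z=hλ:
  k1=λy_n ⇒ h·k1=z·y_n;  k2=λ(1+4/5z)y_n ⇒ h·k2=z(1+4/5z)y_n
  y_{n+1}/y_n = 1 + 2/5z + 3/5z(1+4/5z) = 1 + z + 12/25z²
  ⇒ R(z) = 1 + z + 12/25z².

Boundary: |R(x)|=1, x<0.
x=-1.09: |R|=0.4803
R=1: x+12/25x²=0 ⇒ x=−25/12=-2.0833; min R=1−1/(4·12/25)=0.4792>−1
Confirm numerically:
  x=-2.024: |R|=0.94236 <1
  x=-1.882: |R|=0.81812 <1
  x=-1.540: |R|=0.59837 <1
  x=-2.646: |R|=1.71463 >1
  x=-2.630: |R|=1.69011 >1
  x=-2.148: |R|=1.06667 >1
Interval (-2.0833, 0).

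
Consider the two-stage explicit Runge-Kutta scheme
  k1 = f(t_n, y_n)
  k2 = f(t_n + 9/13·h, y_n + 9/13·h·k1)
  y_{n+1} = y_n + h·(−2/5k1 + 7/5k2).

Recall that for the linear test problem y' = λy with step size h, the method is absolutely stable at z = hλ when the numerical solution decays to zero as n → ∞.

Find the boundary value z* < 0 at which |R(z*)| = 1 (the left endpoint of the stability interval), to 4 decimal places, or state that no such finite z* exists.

With y'=λy (z=hλ):
  k1=λy_n ⇒ h·k1=z·y_n;  k2=λ(1+9/13z)y_n ⇒ h·k2=z(1+9/13z)y_n
  y_{n+1}/y_n = 1 − 2/5z + 7/5z(1+9/13z) = 1 + z + 63/65z²
  ⇒ R(z) = 1 + z + 63/65z².

Need |R(x)|<1, x<0.
x=-0.89: |R|=0.8777
R=1: x+63/65x²=0 ⇒ x=−65/63=-1.0317; min R=1−1/(4·63/65)=0.7421>−1
Confirm numerically:
  x=-0.844: |R|=0.84642 <1
  x=-0.627: |R|=0.75403 <1
  x=-0.574: |R|=0.74534 <1
  x=-0.506: |R|=0.74216 <1
  x=-1.626: |R|=1.93653 >1
  x=-1.235: |R|=1.24330 >1
So |R|<1 on (-1.0317, 0).

left endpoint -1.0317.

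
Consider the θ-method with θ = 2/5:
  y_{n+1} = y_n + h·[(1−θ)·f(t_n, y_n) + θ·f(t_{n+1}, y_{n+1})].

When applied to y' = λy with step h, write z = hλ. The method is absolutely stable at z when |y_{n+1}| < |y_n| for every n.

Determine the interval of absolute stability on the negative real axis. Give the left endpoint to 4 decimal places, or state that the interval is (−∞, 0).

(-10.0000, 0).

Test eqn y'=λy, z=hλ:
  y_{n+1} = y_n + z·[3/5·y_n + 2/5·y_{n+1}] ⇒ (1 − 2/5z)y_{n+1} = (1 + 3/5z)y_n
  so R(z) = (1 + 3/5z)/(1 − 2/5z).

Boundary: |R(x)|=1, x<0.
x=-1.43: |R|=0.0903
R=−1: 1+3/5x = −1+2/5x ⇒ -1/5x=2 ⇒ x=2/(-1/5)=-10.0000
Confirm numerically:
  x=-8.580: |R|=0.93592 <1
  x=-6.448: |R|=0.80152 <1
  x=-4.672: |R|=0.62856 <1
  x=-10.533: |R|=1.02045 >1
  x=-10.214: |R|=1.00842 >1
Stable set (-10.0000, 0).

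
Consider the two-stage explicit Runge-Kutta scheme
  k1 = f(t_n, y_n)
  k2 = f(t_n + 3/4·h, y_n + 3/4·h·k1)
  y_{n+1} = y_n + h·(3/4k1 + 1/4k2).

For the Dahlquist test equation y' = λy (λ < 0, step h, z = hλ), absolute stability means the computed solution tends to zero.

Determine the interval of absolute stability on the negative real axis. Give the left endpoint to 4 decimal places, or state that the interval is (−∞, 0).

z∈(-5.3333,0).

On y'=λy, z=hλ:
  k1=λy_n ⇒ h·k1=z·y_n;  k2=λ(1+3/4z)y_n ⇒ h·k2=z(1+3/4z)y_n
  y_{n+1}/y_n = 1 + 3/4z + 1/4z(1+3/4z) = 1 + z + 3/16z²
  so R(z) = 1 + z + 3/16z².

Solve |R(x)|<1 on ℝ⁻.
x=-0.59: |R|=0.4753
R=1: x+3/16x²=0 ⇒ x=−16/3=-5.3333; min R=1−1/(4·3/16)=-0.3333>−1
Confirm numerically:
  x=-5.073: |R|=0.75237 <1
  x=-4.872: |R|=0.57857 <1
  x=-4.381: |R|=0.21772 <1
  x=-3.361: |R|=0.24294 <1
  x=-5.812: |R|=1.52163 >1
  x=-5.367: |R|=1.03388 >1
So |R|<1 on (-5.3333, 0).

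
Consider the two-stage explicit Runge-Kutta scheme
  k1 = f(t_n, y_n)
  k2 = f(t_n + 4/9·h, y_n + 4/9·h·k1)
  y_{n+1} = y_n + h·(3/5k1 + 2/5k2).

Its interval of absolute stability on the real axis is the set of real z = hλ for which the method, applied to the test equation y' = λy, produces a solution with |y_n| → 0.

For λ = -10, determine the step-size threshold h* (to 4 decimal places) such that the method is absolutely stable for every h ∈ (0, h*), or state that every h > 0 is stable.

Set f=λy, z=hλ:
  k1=λy_n ⇒ h·k1=z·y_n;  k2=λ(1+4/9z)y_n ⇒ h·k2=z(1+4/9z)y_n
  y_{n+1}/y_n = 1 + 3/5z + 2/5z(1+4/9z) = 1 + z + 8/45z²
  R(z) = 1 + z + 8/45z².

Boundary: |R(x)|=1, x<0.
x=-0.94: |R|=0.2171
R=1: x+8/45x²=0 ⇒ x=−45/8=-5.6250; min R=1−1/(4·8/45)=-0.4062>−1
Confirm numerically:
  x=-5.571: |R|=0.94652 <1
  x=-2.769: |R|=0.40591 <1
  x=-2.749: |R|=0.40553 <1
  x=-5.992: |R|=1.39094 >1
  x=-5.808: |R|=1.18895 >1
Interval (-5.6250, 0).

(-5.6250,0); λ=-10 ⇒ h* = (45/8)/10 = 0.5625.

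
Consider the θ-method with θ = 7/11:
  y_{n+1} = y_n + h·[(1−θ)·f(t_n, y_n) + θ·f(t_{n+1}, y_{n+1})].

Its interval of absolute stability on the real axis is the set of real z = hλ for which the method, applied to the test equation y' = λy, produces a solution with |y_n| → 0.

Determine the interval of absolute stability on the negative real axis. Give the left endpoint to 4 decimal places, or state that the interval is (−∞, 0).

interval (−∞, 0).

With y'=λy (z=hλ):
  y_{n+1} = y_n + z·[4/11·y_n + 7/11·y_{n+1}] ⇒ (1 − 7/11z)y_{n+1} = (1 + 4/11z)y_n
  R(z) = (1 + 4/11z)/(1 − 7/11z).

Solve |R(x)|<1 on ℝ⁻.
x=-1.68: |R|=0.1880
x=-2: |R|=0.1200
x=-10: |R|=0.3580
x=-100: |R|=0.5471
θ=7/11≥1/2 ⇒ |1+4/11x|<|1−7/11x| ∀x<0 ⇒ unbounded interval.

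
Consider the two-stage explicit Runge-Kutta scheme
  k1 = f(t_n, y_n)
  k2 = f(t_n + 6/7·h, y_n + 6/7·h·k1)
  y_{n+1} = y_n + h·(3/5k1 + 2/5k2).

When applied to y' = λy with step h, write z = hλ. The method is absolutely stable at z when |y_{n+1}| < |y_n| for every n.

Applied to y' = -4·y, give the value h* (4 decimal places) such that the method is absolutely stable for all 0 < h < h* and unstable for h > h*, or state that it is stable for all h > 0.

Set f=λy, z=hλ:
  k1=λy_n ⇒ h·k1=z·y_n;  k2=λ(1+6/7z)y_n ⇒ h·k2=z(1+6/7z)y_n
  y_{n+1}/y_n = 1 + 3/5z + 2/5z(1+6/7z) = 1 + z + 12/35z²
  ⇒ R(z) = 1 + z + 12/35z².

Boundary: |R(x)|=1, x<0.
x=-0.54: |R|=0.5600
R=1: x+12/35x²=0 ⇒ x=−35/12=-2.9167; min R=1−1/(4·12/35)=0.2708>−1
Confirm numerically:
  x=-2.812: |R|=0.89909 <1
  x=-2.692: |R|=0.79264 <1
  x=-2.437: |R|=0.59922 <1
  x=-1.680: |R|=0.28768 <1
  x=-3.344: |R|=1.48994 >1
  x=-3.255: |R|=1.37758 >1
So |R|<1 on (-2.9167, 0).

(-2.9167,0); λ=-4 ⇒ h* = (35/12)/4 = 0.7292.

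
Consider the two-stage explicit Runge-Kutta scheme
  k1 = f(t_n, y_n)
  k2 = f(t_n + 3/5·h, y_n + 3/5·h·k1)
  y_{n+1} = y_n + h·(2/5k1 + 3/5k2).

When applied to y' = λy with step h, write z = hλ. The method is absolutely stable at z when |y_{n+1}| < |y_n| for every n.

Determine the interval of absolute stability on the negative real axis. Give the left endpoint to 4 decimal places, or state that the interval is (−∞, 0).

Set f=λy, z=hλ:
  k1=λy_n ⇒ h·k1=z·y_n;  k2=λ(1+3/5z)y_n ⇒ h·k2=z(1+3/5z)y_n
  y_{n+1}/y_n = 1 + 2/5z + 3/5z(1+3/5z) = 1 + z + 9/25z²
  ⇒ R(z) = 1 + z + 9/25z².

Boundary: |R(x)|=1, x<0.
x=-1.65: |R|=0.3301
R=1: x+9/25x²=0 ⇒ x=−25/9=-2.7778; min R=1−1/(4·9/25)=0.3056>−1
Confirm numerically:
  x=-2.662: |R|=0.88905 <1
  x=-2.363: |R|=0.64716 <1
  x=-2.302: |R|=0.60571 <1
  x=-1.992: |R|=0.43650 <1
  x=-3.043: |R|=1.29055 >1
  x=-2.867: |R|=1.09209 >1
  x=-2.813: |R|=1.03567 >1
So |R|<1 on (-2.7778, 0).

z∈(-2.7778,0).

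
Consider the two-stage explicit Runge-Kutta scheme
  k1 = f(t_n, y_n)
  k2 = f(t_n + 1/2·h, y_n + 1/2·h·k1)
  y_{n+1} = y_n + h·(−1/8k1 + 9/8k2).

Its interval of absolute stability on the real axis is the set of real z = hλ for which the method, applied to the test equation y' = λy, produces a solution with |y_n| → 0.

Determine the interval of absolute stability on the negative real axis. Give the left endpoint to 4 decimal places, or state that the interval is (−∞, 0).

With y'=λy (z=hλ):
  k1=λy_n ⇒ h·k1=z·y_n;  k2=λ(1+1/2z)y_n ⇒ h·k2=z(1+1/2z)y_n
  y_{n+1}/y_n = 1 − 1/8z + 9/8z(1+1/2z) = 1 + z + 9/16z²
  Hence R(z) = 1 + z + 9/16z².

Solve |R(x)|<1 on ℝ⁻.
x=-0.56: |R|=0.6164
R=1: x+9/16x²=0 ⇒ x=−16/9=-1.7778; min R=1−1/(4·9/16)=0.5556>−1
Confirm numerically:
  x=-1.560: |R|=0.80890 <1
  x=-1.556: |R|=0.80589 <1
  x=-1.210: |R|=0.61356 <1
  x=-0.954: |R|=0.55794 <1
  x=-2.316: |R|=1.70117 >1
  x=-2.108: |R|=1.39156 >1
Interval (-1.7778, 0).

z∈(-1.7778,0).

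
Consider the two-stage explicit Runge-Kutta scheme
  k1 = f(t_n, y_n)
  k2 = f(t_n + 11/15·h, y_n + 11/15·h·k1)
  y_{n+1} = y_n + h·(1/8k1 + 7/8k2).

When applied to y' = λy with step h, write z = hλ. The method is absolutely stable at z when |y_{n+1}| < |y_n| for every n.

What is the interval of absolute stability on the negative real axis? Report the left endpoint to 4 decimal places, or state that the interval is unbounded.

With y'=λy (z=hλ):
  k1=λy_n ⇒ h·k1=z·y_n;  k2=λ(1+11/15z)y_n ⇒ h·k2=z(1+11/15z)y_n
  y_{n+1}/y_n = 1 + 1/8z + 7/8z(1+11/15z) = 1 + z + 77/120z²
  ⇒ R(z) = 1 + z + 77/120z².

Find x<0 with |R(x)|<1.
x=-1.42: |R|=0.8739
R=1: x+77/120x²=0 ⇒ x=−120/77=-1.5584; min R=1−1/(4·77/120)=0.6104>−1
Confirm numerically:
  x=-1.470: |R|=0.91658 <1
  x=-1.359: |R|=0.82608 <1
  x=-0.888: |R|=0.61798 <1
  x=-2.102: |R|=1.73314 >1
  x=-1.730: |R|=1.19044 >1
Interval (-1.5584, 0).

z∈(-1.5584,0).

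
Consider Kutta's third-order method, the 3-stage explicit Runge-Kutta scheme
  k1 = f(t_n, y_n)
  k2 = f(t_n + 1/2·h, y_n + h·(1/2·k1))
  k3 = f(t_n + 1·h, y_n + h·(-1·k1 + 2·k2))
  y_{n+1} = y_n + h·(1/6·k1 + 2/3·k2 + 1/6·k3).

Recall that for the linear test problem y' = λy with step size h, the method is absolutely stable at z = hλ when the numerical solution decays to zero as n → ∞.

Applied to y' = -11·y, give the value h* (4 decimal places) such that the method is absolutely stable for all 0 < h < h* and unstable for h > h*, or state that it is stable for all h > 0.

Test eqn y'=λy, z=hλ:
  order 3, 3-stage ⇒ R(z)=1+z+z^2/2+z^3/6
  (e.g. R(-1.33)=0.16234, |R|=0.16234)

Find x<0 with |R(x)|<1.
x=-1.33: |R|=0.1623
|R(-2.66)|=1.2590 |R(-2.25)|=0.6172 |R(-2.15)|=0.4951
Bisect:
  x_lo=-3.3982 |R|=3.1645  x_hi=-0.1516 |R|=0.8593
  mid=-1.77489 |R|=0.13166 →hi
  mid=-2.58653 |R|=1.12550 →lo
  mid=-2.18071 |R|=0.53136 →hi
  mid=-2.38362 |R|=0.79994 →hi
  mid=-2.48507 |R|=0.95508 →hi
  mid=-2.53580 |R|=1.03831 →lo
  mid=-2.51044 |R|=0.99621 →hi
  mid=-2.52312 |R|=1.01714 →lo
  mid=-2.51678 |R|=1.00664 →lo
  mid=-2.51361 |R|=1.00142 →lo
  ...
  [-2.51282,-2.51262] ⇒ x*=-2.5127
Interval (-2.5127, 0).

(-2.5127,0); λ=-11 ⇒ h* = 0.2284.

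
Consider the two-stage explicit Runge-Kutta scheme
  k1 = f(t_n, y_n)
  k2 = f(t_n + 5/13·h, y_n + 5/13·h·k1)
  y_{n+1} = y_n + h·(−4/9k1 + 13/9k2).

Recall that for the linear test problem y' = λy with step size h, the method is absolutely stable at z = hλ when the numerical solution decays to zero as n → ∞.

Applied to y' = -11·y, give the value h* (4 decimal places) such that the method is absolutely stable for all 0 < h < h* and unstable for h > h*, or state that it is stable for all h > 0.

(-1.8000,0); λ=-11 ⇒ h* = (9/5)/11 = 0.1636.

Test eqn y'=λy, z=hλ:
  k1=λy_n ⇒ h·k1=z·y_n;  k2=λ(1+5/13z)y_n ⇒ h·k2=z(1+5/13z)y_n
  y_{n+1}/y_n = 1 − 4/9z + 13/9z(1+5/13z) = 1 + z + 5/9z²
  so R(z) = 1 + z + 5/9z².

Boundary: |R(x)|=1, x<0.
x=-0.76: |R|=0.5609
R=1: x+5/9x²=0 ⇒ x=−9/5=-1.8000; min R=1−1/(4·5/9)=0.5500>−1
Confirm numerically:
  x=-1.439: |R|=0.71140 <1
  x=-0.957: |R|=0.55180 <1
  x=-0.798: |R|=0.55578 <1
  x=-2.339: |R|=1.70040 >1
  x=-2.019: |R|=1.24565 >1
So |R|<1 on (-1.8000, 0).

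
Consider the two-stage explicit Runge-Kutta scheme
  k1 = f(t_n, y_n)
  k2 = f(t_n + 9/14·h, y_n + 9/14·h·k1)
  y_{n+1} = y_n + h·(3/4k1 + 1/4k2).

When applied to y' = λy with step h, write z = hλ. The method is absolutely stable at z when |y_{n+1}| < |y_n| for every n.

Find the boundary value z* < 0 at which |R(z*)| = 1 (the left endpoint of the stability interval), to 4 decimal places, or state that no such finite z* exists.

On y'=λy, z=hλ:
  k1=λy_n ⇒ h·k1=z·y_n;  k2=λ(1+9/14z)y_n ⇒ h·k2=z(1+9/14z)y_n
  y_{n+1}/y_n = 1 + 3/4z + 1/4z(1+9/14z) = 1 + z + 9/56z²
  Hence R(z) = 1 + z + 9/56z².

Find x<0 with |R(x)|<1.
x=-1.14: |R|=0.0689
R=1: x+9/56x²=0 ⇒ x=−56/9=-6.2222; min R=1−1/(4·9/56)=-0.5556>−1
Confirm numerically:
  x=-5.108: |R|=0.08530 <1
  x=-4.715: |R|=0.14212 <1
  x=-2.685: |R|=0.52637 <1
  x=-6.592: |R|=1.39175 >1
  x=-6.578: |R|=1.37612 >1
So |R|<1 on (-6.2222, 0).

left endpoint -6.2222.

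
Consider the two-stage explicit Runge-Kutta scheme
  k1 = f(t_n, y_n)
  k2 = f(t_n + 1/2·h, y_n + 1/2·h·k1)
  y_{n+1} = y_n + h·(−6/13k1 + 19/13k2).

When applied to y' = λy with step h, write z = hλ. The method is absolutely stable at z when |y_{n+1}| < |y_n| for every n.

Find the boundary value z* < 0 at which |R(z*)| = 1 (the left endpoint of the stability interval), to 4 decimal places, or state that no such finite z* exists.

z* = -1.3684.

Test eqn y'=λy, z=hλ:
  k1=λy_n ⇒ h·k1=z·y_n;  k2=λ(1+1/2z)y_n ⇒ h·k2=z(1+1/2z)y_n
  y_{n+1}/y_n = 1 − 6/13z + 19/13z(1+1/2z) = 1 + z + 19/26z²
  Hence R(z) = 1 + z + 19/26z².

Need |R(x)|<1, x<0.
x=-1.06: |R|=0.7611
R=1: x+19/26x²=0 ⇒ x=−26/19=-1.3684; min R=1−1/(4·19/26)=0.6579>−1
Confirm numerically:
  x=-1.256: |R|=0.89681 <1
  x=-0.927: |R|=0.70097 <1
  x=-0.635: |R|=0.65966 <1
  x=-0.564: |R|=0.66845 <1
  x=-1.948: |R|=1.82505 >1
  x=-1.704: |R|=1.41787 >1
So |R|<1 on (-1.3684, 0).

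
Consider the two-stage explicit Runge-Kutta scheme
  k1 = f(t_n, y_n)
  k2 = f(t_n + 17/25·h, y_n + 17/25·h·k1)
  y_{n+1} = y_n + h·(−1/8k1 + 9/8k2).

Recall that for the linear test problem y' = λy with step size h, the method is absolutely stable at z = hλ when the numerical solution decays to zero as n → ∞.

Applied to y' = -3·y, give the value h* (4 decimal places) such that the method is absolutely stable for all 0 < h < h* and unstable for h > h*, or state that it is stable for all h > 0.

(-1.3072,0); λ=-3 ⇒ h* = (200/153)/3 = 0.4357.

Set f=λy, z=hλ:
  k1=λy_n ⇒ h·k1=z·y_n;  k2=λ(1+17/25z)y_n ⇒ h·k2=z(1+17/25z)y_n
  y_{n+1}/y_n = 1 − 1/8z + 9/8z(1+17/25z) = 1 + z + 153/200z²
  R(z) = 1 + z + 153/200z².

Boundary: |R(x)|=1, x<0.
x=-1.32: |R|=1.0129
R=1: x+153/200x²=0 ⇒ x=−200/153=-1.3072; min R=1−1/(4·153/200)=0.6732>−1
Confirm numerically:
  x=-1.110: |R|=0.83256 <1
  x=-1.079: |R|=0.81164 <1
  x=-1.044: |R|=0.78980 <1
  x=-0.628: |R|=0.67370 <1
  x=-1.686: |R|=1.48859 >1
  x=-1.578: |R|=1.32691 >1
  x=-1.416: |R|=1.11787 >1
Stable set (-1.3072, 0).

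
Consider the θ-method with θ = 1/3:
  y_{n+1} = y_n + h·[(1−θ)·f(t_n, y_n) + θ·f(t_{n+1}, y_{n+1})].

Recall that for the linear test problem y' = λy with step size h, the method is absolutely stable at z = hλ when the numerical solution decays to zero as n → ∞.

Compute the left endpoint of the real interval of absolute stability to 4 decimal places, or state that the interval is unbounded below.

With y'=λy (z=hλ):
  y_{n+1} = y_n + z·[2/3·y_n + 1/3·y_{n+1}] ⇒ (1 − 1/3z)y_{n+1} = (1 + 2/3z)y_n
  so R(z) = (1 + 2/3z)/(1 − 1/3z).

Find x<0 with |R(x)|<1.
x=-1.74: |R|=0.1013
R=−1: 1+2/3x = −1+1/3x ⇒ -1/3x=2 ⇒ x=2/(-1/3)=-6.0000
Confirm numerically:
  x=-5.622: |R|=0.95616 <1
  x=-4.404: |R|=0.78444 <1
  x=-3.321: |R|=0.57617 <1
  x=-6.549: |R|=1.05749 >1
  x=-6.173: |R|=1.01886 >1
  x=-6.083: |R|=1.00914 >1
Interval (-6.0000, 0).

left endpoint -6.0000.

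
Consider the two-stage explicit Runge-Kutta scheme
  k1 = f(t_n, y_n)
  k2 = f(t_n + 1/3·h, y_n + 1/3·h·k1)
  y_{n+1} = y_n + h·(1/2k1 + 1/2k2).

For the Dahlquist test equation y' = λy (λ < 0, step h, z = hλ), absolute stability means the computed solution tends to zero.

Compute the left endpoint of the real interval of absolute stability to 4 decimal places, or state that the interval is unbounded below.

With y'=λy (z=hλ):
  k1=λy_n ⇒ h·k1=z·y_n;  k2=λ(1+1/3z)y_n ⇒ h·k2=z(1+1/3z)y_n
  y_{n+1}/y_n = 1 + 1/2z + 1/2z(1+1/3z) = 1 + z + 1/6z²
  R(z) = 1 + z + 1/6z².

Boundary: |R(x)|=1, x<0.
x=-1.12: |R|=0.0891
R=1: x+1/6x²=0 ⇒ x=−6=-6.0000; min R=1−1/(4·1/6)=-0.5000>−1
Confirm numerically:
  x=-3.731: |R|=0.41094 <1
  x=-3.664: |R|=0.42652 <1
  x=-3.176: |R|=0.49484 <1
  x=-2.507: |R|=0.45949 <1
  x=-6.571: |R|=1.62534 >1
  x=-6.265: |R|=1.27670 >1
  x=-6.063: |R|=1.06366 >1
Interval (-6.0000, 0).

left endpoint -6.0000.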